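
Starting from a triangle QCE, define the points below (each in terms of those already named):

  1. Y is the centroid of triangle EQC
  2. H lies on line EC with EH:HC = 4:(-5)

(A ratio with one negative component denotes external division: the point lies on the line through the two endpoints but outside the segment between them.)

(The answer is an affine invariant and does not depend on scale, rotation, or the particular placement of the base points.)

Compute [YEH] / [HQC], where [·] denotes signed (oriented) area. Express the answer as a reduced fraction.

[YEH]:[HQC] = 4/15

Set Q = (0, 0), C = (1, 0), E = (0, 1); any affine frame gives the same invariant.
1. Y is the centroid of triangle EQC ⇒ Y = (1/3, 1/3)
2. H lies on line EC with EH:HC = 4:(-5) ⇒ H = (-4, 5)
2·[YEH] = 4/3, 2·[HQC] = 5
[YEH]:[HQC] = 4/3:5 = 4/15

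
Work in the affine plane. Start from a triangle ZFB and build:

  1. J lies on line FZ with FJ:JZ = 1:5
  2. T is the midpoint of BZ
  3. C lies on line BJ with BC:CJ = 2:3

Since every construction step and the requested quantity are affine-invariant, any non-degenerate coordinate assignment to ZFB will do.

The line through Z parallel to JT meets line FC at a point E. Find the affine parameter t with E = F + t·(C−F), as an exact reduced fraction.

Assign Z = (0, 0), F = (1, 0), B = (0, 1) — the answer is frame-independent, so this choice is without loss of generality.
1. J lies on line FZ with FJ:JZ = 1:5 ⇒ J = (5/6, 0)
2. T is the midpoint of BZ ⇒ T = (0, 1/2)
3. C lies on line BJ with BC:CJ = 2:3 ⇒ C = (1/3, 3/5)
through Z parallel to JT: direction (-5/6, 1/2); meets FC at E = (3, -9/5)
E = F + t·(C−F) with t = -3

t = -3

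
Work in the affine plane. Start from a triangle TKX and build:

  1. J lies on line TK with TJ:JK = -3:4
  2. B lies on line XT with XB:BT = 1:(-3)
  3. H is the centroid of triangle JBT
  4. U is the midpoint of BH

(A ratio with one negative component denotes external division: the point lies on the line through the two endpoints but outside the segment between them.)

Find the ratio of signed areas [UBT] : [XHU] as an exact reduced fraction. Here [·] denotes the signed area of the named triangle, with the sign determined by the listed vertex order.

Work in coordinates with T = (0, 0), K = (1, 0), X = (0, 1).
1. J lies on line TK with TJ:JK = -3:4 ⇒ J = (-3, 0)
2. B lies on line XT with XB:BT = 1:(-3) ⇒ B = (0, 3/2)
3. H is the centroid of triangle JBT ⇒ H = (-1, 1/2)
4. U is the midpoint of BH ⇒ U = (-1/2, 1)
2·[UBT] = -3/4, 2·[XHU] = -1/4
[UBT]:[XHU] = -3/4:-1/4 = 3

[UBT]:[XHU] = 3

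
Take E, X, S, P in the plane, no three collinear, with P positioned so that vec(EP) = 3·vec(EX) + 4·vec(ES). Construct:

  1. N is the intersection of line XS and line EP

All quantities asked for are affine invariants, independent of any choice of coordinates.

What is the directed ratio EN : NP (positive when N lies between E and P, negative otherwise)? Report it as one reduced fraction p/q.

Assign E = (0, 0), X = (1, 0), S = (0, 1), P = (3, 4) — the answer is frame-independent, so this choice is without loss of generality.
1. N is the intersection of line XS and line EP ⇒ N = (3/7, 4/7)
N = E + t·(P−E) with t = 1/7, so EN:NP = t:(1−t) = 1/7:6/7

EN:NP = 1/6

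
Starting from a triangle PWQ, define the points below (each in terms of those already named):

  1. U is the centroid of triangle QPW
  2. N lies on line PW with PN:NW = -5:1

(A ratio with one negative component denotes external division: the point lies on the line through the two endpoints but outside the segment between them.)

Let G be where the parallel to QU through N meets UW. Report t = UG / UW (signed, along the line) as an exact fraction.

Assign P = (0, 0), W = (1, 0), Q = (0, 1) — the answer is frame-independent, so this choice is without loss of generality.
1. U is the centroid of triangle QPW ⇒ U = (1/3, 1/3)
2. N lies on line PW with PN:NW = -5:1 ⇒ N = (5/4, 0)
through N parallel to QU: direction (1/3, -2/3); meets UW at G = (4/3, -1/6)
G = U + t·(W−U) with t = 3/2

t = 3/2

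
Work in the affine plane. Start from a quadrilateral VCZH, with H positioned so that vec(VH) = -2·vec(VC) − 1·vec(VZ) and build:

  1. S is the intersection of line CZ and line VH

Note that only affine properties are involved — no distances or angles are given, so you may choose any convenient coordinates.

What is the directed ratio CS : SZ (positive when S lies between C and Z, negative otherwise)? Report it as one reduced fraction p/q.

CS:SZ = 1/2

Work in coordinates with V = (0, 0), C = (1, 0), Z = (0, 1), H = (-2, -1).
1. S is the intersection of line CZ and line VH ⇒ S = (2/3, 1/3)
S = C + t·(Z−C) with t = 1/3, so CS:SZ = t:(1−t) = 1/3:2/3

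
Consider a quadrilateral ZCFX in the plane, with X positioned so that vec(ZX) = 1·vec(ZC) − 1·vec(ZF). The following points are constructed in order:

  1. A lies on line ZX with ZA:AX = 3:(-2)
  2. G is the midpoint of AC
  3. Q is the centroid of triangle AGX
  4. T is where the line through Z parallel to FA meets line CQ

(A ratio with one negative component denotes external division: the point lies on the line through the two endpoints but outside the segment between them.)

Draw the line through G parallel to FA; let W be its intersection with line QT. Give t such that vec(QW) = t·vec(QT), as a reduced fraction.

t = -2/5

Choose coordinates Z = (0, 0), C = (1, 0), F = (0, 1), X = (1, -1).
1. A lies on line ZX with ZA:AX = 3:(-2) ⇒ A = (3, -3)
2. G is the midpoint of AC ⇒ G = (2, -3/2)
3. Q is the centroid of triangle AGX ⇒ Q = (2, -11/6)
4. T is where the line through Z parallel to FA meets line CQ ⇒ T = (11/3, -44/9)
through G parallel to FA: direction (3, -4); meets QT at W = (4/3, -11/18)
W = Q + t·(T−Q) with t = -2/5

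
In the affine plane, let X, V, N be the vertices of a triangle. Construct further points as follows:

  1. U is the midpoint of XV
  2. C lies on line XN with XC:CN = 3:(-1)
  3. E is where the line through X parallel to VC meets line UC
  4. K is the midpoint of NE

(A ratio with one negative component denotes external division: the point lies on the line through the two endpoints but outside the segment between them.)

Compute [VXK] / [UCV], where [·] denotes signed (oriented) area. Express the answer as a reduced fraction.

Work in coordinates with X = (0, 0), V = (1, 0), N = (0, 1).
1. U is the midpoint of XV ⇒ U = (1/2, 0)
2. C lies on line XN with XC:CN = 3:(-1) ⇒ C = (0, 3/2)
3. E is where the line through X parallel to VC meets line UC ⇒ E = (1, -3/2)
4. K is the midpoint of NE ⇒ K = (1/2, -1/4)
2·[VXK] = 1/4, 2·[UCV] = -3/4
[VXK]:[UCV] = 1/4:-3/4 = -1/3

[VXK]:[UCV] = -1/3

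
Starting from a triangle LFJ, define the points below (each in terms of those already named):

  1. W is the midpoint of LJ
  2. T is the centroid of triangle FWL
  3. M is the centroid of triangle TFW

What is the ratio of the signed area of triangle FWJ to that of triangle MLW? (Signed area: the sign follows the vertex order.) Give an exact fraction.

[FWJ]:[MLW] = 9/4

Work in coordinates with L = (0, 0), F = (1, 0), J = (0, 1).
1. W is the midpoint of LJ ⇒ W = (0, 1/2)
2. T is the centroid of triangle FWL ⇒ T = (1/3, 1/6)
3. M is the centroid of triangle TFW ⇒ M = (4/9, 2/9)
2·[FWJ] = -1/2, 2·[MLW] = -2/9
[FWJ]:[MLW] = -1/2:-2/9 = 9/4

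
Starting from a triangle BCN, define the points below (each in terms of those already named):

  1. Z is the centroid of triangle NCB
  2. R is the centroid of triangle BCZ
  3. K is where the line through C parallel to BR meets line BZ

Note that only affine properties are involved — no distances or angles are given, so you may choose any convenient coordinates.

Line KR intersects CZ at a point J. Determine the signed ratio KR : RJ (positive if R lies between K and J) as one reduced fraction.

KR:RJ = 5

Work in coordinates with B = (0, 0), C = (1, 0), N = (0, 1).
1. Z is the centroid of triangle NCB ⇒ Z = (1/3, 1/3)
2. R is the centroid of triangle BCZ ⇒ R = (4/9, 1/9)
3. K is where the line through C parallel to BR meets line BZ ⇒ K = (-1/3, -1/3)
line KR meets CZ at J = (3/5, 1/5)
R = K + t·(J−K) with t = 5/6, so KR:RJ = 5/6:1/6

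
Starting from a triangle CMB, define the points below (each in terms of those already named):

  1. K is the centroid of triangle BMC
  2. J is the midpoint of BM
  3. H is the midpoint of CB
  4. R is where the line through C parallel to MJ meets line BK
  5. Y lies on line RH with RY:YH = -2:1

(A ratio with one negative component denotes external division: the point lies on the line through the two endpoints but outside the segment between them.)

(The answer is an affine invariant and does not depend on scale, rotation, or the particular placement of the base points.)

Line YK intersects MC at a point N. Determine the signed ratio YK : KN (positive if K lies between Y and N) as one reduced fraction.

YK:KN = 5

Assign C = (0, 0), M = (1, 0), B = (0, 1) — the answer is frame-independent, so this choice is without loss of generality.
1. K is the centroid of triangle BMC ⇒ K = (1/3, 1/3)
2. J is the midpoint of BM ⇒ J = (1/2, 1/2)
3. H is the midpoint of CB ⇒ H = (0, 1/2)
4. R is where the line through C parallel to MJ meets line BK ⇒ R = (1, -1)
5. Y lies on line RH with RY:YH = -2:1 ⇒ Y = (-1, 2)
line YK meets MC at N = (3/5, 0)
K = Y + t·(N−Y) with t = 5/6, so YK:KN = 5/6:1/6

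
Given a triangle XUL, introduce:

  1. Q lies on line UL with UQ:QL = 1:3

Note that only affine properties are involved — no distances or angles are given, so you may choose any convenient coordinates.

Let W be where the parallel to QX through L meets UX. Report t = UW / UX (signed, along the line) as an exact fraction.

t = 4

Assign X = (0, 0), U = (1, 0), L = (0, 1) — the answer is frame-independent, so this choice is without loss of generality.
1. Q lies on line UL with UQ:QL = 1:3 ⇒ Q = (3/4, 1/4)
through L parallel to QX: direction (-3/4, -1/4); meets UX at W = (-3, 0)
W = U + t·(X−U) with t = 4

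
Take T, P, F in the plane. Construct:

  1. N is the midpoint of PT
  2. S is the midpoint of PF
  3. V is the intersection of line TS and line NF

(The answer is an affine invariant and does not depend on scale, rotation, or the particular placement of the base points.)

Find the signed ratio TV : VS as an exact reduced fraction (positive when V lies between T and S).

Choose coordinates T = (0, 0), P = (1, 0), F = (0, 1).
1. N is the midpoint of PT ⇒ N = (1/2, 0)
2. S is the midpoint of PF ⇒ S = (1/2, 1/2)
3. V is the intersection of line TS and line NF ⇒ V = (1/3, 1/3)
V = T + t·(S−T) with t = 2/3, so TV:VS = t:(1−t) = 2/3:1/3

TV:VS = 2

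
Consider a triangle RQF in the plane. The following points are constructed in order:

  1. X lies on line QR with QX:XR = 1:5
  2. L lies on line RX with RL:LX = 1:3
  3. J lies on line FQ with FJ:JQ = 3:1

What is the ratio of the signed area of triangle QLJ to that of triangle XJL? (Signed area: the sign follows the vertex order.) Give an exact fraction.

[QLJ]:[XJL] = -19/15

Work in coordinates with R = (0, 0), Q = (1, 0), F = (0, 1).
1. X lies on line QR with QX:XR = 1:5 ⇒ X = (5/6, 0)
2. L lies on line RX with RL:LX = 1:3 ⇒ L = (5/24, 0)
3. J lies on line FQ with FJ:JQ = 3:1 ⇒ J = (3/4, 1/4)
2·[QLJ] = -19/96, 2·[XJL] = 5/32
[QLJ]:[XJL] = -19/96:5/32 = -19/15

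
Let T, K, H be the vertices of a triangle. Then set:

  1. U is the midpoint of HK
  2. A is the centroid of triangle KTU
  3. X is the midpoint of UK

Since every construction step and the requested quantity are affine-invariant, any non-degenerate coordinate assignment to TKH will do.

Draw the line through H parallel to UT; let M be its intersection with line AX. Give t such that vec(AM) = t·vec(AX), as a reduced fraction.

t = -8

Choose coordinates T = (0, 0), K = (1, 0), H = (0, 1).
1. U is the midpoint of HK ⇒ U = (1/2, 1/2)
2. A is the centroid of triangle KTU ⇒ A = (1/2, 1/6)
3. X is the midpoint of UK ⇒ X = (3/4, 1/4)
through H parallel to UT: direction (-1/2, -1/2); meets AX at M = (-3/2, -1/2)
M = A + t·(X−A) with t = -8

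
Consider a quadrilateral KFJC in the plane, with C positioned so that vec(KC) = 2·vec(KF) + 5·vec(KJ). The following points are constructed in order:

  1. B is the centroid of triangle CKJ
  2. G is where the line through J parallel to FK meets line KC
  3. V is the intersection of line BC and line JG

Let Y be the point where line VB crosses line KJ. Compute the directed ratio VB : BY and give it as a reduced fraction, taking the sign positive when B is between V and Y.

Work in coordinates with K = (0, 0), F = (1, 0), J = (0, 1), C = (2, 5).
1. B is the centroid of triangle CKJ ⇒ B = (2/3, 2)
2. G is where the line through J parallel to FK meets line KC ⇒ G = (2/5, 1)
3. V is the intersection of line BC and line JG ⇒ V = (2/9, 1)
line VB meets KJ at Y = (0, 1/2)
B = V + t·(Y−V) with t = -2, so VB:BY = -2:3

VB:BY = -2/3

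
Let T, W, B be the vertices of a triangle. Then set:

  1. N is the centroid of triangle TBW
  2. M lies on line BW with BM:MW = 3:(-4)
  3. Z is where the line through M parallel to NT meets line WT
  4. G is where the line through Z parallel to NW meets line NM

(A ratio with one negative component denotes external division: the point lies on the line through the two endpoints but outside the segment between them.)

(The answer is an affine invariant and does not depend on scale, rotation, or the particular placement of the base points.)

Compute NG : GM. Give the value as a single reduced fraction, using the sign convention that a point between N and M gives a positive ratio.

NG:GM = -2/3

Work in coordinates with T = (0, 0), W = (1, 0), B = (0, 1).
1. N is the centroid of triangle TBW ⇒ N = (1/3, 1/3)
2. M lies on line BW with BM:MW = 3:(-4) ⇒ M = (-3, 4)
3. Z is where the line through M parallel to NT meets line WT ⇒ Z = (-7, 0)
4. G is where the line through Z parallel to NW meets line NM ⇒ G = (7, -7)
G = N + t·(M−N) with t = -2, so NG:GM = t:(1−t) = -2:3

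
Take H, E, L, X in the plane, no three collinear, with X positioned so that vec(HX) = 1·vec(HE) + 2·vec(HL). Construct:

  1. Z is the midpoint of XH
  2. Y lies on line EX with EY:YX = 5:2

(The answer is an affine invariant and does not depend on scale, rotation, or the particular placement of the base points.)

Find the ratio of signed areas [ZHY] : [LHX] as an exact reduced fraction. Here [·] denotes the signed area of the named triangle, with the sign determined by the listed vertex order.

[ZHY]:[LHX] = 2/7

Set H = (0, 0), E = (1, 0), L = (0, 1), X = (1, 2); any affine frame gives the same invariant.
1. Z is the midpoint of XH ⇒ Z = (1/2, 1)
2. Y lies on line EX with EY:YX = 5:2 ⇒ Y = (1, 10/7)
2·[ZHY] = 2/7, 2·[LHX] = 1
[ZHY]:[LHX] = 2/7:1 = 2/7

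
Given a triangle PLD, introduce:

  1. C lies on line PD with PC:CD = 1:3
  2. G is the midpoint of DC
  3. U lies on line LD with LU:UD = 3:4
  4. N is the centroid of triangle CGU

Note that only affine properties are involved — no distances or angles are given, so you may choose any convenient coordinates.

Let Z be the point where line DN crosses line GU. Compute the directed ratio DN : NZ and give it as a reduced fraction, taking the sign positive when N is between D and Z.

Set P = (0, 0), L = (1, 0), D = (0, 1); any affine frame gives the same invariant.
1. C lies on line PD with PC:CD = 1:3 ⇒ C = (0, 1/4)
2. G is the midpoint of DC ⇒ G = (0, 5/8)
3. U lies on line LD with LU:UD = 3:4 ⇒ U = (4/7, 3/7)
4. N is the centroid of triangle CGU ⇒ N = (4/21, 73/168)
line DN meets GU at Z = (1/7, 129/224)
N = D + t·(Z−D) with t = 4/3, so DN:NZ = 4/3:-1/3

DN:NZ = -4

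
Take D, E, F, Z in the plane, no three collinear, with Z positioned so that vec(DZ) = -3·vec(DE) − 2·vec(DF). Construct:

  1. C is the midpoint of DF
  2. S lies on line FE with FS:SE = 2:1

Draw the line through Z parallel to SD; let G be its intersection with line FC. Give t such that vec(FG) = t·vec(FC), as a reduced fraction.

t = 3

Assign D = (0, 0), E = (1, 0), F = (0, 1), Z = (-3, -2) — the answer is frame-independent, so this choice is without loss of generality.
1. C is the midpoint of DF ⇒ C = (0, 1/2)
2. S lies on line FE with FS:SE = 2:1 ⇒ S = (2/3, 1/3)
through Z parallel to SD: direction (-2/3, -1/3); meets FC at G = (0, -1/2)
G = F + t·(C−F) with t = 3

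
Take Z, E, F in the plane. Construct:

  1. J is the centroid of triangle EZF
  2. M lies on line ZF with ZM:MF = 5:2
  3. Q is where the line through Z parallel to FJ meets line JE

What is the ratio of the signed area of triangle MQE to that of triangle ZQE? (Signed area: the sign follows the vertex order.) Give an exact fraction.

Choose coordinates Z = (0, 0), E = (1, 0), F = (0, 1).
1. J is the centroid of triangle EZF ⇒ J = (1/3, 1/3)
2. M lies on line ZF with ZM:MF = 5:2 ⇒ M = (0, 5/7)
3. Q is where the line through Z parallel to FJ meets line JE ⇒ Q = (-1/3, 2/3)
2·[MQE] = 2/7, 2·[ZQE] = -2/3
[MQE]:[ZQE] = 2/7:-2/3 = -3/7

[MQE]:[ZQE] = -3/7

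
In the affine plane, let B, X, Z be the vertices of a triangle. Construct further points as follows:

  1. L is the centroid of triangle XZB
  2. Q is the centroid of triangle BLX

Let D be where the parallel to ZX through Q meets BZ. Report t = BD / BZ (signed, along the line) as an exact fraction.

t = 5/9

Assign B = (0, 0), X = (1, 0), Z = (0, 1) — the answer is frame-independent, so this choice is without loss of generality.
1. L is the centroid of triangle XZB ⇒ L = (1/3, 1/3)
2. Q is the centroid of triangle BLX ⇒ Q = (4/9, 1/9)
through Q parallel to ZX: direction (1, -1); meets BZ at D = (0, 5/9)
D = B + t·(Z−B) with t = 5/9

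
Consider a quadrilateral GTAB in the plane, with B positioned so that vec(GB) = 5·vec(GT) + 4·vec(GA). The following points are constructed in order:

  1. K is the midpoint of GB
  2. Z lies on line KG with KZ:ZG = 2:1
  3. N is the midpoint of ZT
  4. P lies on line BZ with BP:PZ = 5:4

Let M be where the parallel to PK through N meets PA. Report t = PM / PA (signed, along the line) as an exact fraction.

Assign G = (0, 0), T = (1, 0), A = (0, 1), B = (5, 4) — the answer is frame-independent, so this choice is without loss of generality.
1. K is the midpoint of GB ⇒ K = (5/2, 2)
2. Z lies on line KG with KZ:ZG = 2:1 ⇒ Z = (5/6, 2/3)
3. N is the midpoint of ZT ⇒ N = (11/12, 1/3)
4. P lies on line BZ with BP:PZ = 5:4 ⇒ P = (145/54, 58/27)
through N parallel to PK: direction (-5/27, -4/27); meets PA at M = (203/54, 352/135)
M = P + t·(A−P) with t = -2/5

t = -2/5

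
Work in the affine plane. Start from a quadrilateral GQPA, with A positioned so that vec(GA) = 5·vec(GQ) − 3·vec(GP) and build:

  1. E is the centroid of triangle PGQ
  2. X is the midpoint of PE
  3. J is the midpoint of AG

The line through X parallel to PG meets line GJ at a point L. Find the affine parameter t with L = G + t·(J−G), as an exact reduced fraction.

Set G = (0, 0), Q = (1, 0), P = (0, 1), A = (5, -3); any affine frame gives the same invariant.
1. E is the centroid of triangle PGQ ⇒ E = (1/3, 1/3)
2. X is the midpoint of PE ⇒ X = (1/6, 2/3)
3. J is the midpoint of AG ⇒ J = (5/2, -3/2)
through X parallel to PG: direction (0, -1); meets GJ at L = (1/6, -1/10)
L = G + t·(J−G) with t = 1/15

t = 1/15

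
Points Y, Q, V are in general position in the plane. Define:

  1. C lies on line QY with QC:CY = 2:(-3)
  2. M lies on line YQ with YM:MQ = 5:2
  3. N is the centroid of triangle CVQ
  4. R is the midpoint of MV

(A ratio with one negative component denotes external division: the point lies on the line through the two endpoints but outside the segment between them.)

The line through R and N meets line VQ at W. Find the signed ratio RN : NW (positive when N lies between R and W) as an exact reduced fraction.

RN:NW = -17/14

Choose coordinates Y = (0, 0), Q = (1, 0), V = (0, 1).
1. C lies on line QY with QC:CY = 2:(-3) ⇒ C = (3, 0)
2. M lies on line YQ with YM:MQ = 5:2 ⇒ M = (5/7, 0)
3. N is the centroid of triangle CVQ ⇒ N = (4/3, 1/3)
4. R is the midpoint of MV ⇒ R = (5/14, 1/2)
line RN meets VQ at W = (9/17, 8/17)
N = R + t·(W−R) with t = 17/3, so RN:NW = 17/3:-14/3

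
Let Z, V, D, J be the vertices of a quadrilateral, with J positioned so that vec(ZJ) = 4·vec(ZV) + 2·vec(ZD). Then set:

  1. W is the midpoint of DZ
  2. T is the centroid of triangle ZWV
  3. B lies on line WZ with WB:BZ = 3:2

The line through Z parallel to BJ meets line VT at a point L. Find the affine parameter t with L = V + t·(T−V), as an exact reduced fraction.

t = 27/28

Assign Z = (0, 0), V = (1, 0), D = (0, 1), J = (4, 2) — the answer is frame-independent, so this choice is without loss of generality.
1. W is the midpoint of DZ ⇒ W = (0, 1/2)
2. T is the centroid of triangle ZWV ⇒ T = (1/3, 1/6)
3. B lies on line WZ with WB:BZ = 3:2 ⇒ B = (0, 1/5)
through Z parallel to BJ: direction (4, 9/5); meets VT at L = (5/14, 9/56)
L = V + t·(T−V) with t = 27/28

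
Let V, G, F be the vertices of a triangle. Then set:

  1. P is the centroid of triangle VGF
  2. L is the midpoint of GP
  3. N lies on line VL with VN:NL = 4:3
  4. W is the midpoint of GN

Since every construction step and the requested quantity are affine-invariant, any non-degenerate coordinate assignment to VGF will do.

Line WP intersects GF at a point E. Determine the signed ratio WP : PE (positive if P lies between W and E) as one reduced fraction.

WP:PE = -3/14

Assign V = (0, 0), G = (1, 0), F = (0, 1) — the answer is frame-independent, so this choice is without loss of generality.
1. P is the centroid of triangle VGF ⇒ P = (1/3, 1/3)
2. L is the midpoint of GP ⇒ L = (2/3, 1/6)
3. N lies on line VL with VN:NL = 4:3 ⇒ N = (8/21, 2/21)
4. W is the midpoint of GN ⇒ W = (29/42, 1/21)
line WP meets GF at E = (2, -1)
P = W + t·(E−W) with t = -3/11, so WP:PE = -3/11:14/11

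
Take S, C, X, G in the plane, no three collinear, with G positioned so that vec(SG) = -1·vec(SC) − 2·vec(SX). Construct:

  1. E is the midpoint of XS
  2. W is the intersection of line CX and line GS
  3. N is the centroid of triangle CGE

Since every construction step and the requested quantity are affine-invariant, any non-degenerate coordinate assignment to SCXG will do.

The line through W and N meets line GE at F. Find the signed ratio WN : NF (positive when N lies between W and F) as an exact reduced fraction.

WN:NF = -1/3

Assign S = (0, 0), C = (1, 0), X = (0, 1), G = (-1, -2) — the answer is frame-independent, so this choice is without loss of generality.
1. E is the midpoint of XS ⇒ E = (0, 1/2)
2. W is the intersection of line CX and line GS ⇒ W = (1/3, 2/3)
3. N is the centroid of triangle CGE ⇒ N = (0, -1/2)
line WN meets GE at F = (1, 3)
N = W + t·(F−W) with t = -1/2, so WN:NF = -1/2:3/2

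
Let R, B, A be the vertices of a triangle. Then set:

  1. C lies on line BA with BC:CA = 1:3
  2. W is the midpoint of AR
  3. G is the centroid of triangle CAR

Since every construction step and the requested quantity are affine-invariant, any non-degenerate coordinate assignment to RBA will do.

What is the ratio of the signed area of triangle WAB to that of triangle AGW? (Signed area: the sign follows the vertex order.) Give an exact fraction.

Set R = (0, 0), B = (1, 0), A = (0, 1); any affine frame gives the same invariant.
1. C lies on line BA with BC:CA = 1:3 ⇒ C = (3/4, 1/4)
2. W is the midpoint of AR ⇒ W = (0, 1/2)
3. G is the centroid of triangle CAR ⇒ G = (1/4, 5/12)
2·[WAB] = -1/2, 2·[AGW] = -1/8
[WAB]:[AGW] = -1/2:-1/8 = 4

[WAB]:[AGW] = 4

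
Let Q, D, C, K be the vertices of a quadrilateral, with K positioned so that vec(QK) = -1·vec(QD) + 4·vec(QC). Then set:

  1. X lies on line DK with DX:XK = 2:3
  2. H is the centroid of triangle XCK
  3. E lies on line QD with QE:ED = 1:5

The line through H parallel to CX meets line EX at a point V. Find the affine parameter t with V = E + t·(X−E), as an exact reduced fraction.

Work in coordinates with Q = (0, 0), D = (1, 0), C = (0, 1), K = (-1, 4).
1. X lies on line DK with DX:XK = 2:3 ⇒ X = (1/5, 8/5)
2. H is the centroid of triangle XCK ⇒ H = (-4/15, 11/5)
3. E lies on line QD with QE:ED = 1:5 ⇒ E = (1/6, 0)
through H parallel to CX: direction (1/5, 3/5); meets EX at V = (11/45, 56/15)
V = E + t·(X−E) with t = 7/3

t = 7/3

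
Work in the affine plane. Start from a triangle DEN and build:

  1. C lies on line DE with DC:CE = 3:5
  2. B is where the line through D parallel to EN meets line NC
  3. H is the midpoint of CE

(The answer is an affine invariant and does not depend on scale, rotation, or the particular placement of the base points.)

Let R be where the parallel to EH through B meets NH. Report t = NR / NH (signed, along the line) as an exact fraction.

Work in coordinates with D = (0, 0), E = (1, 0), N = (0, 1).
1. C lies on line DE with DC:CE = 3:5 ⇒ C = (3/8, 0)
2. B is where the line through D parallel to EN meets line NC ⇒ B = (3/5, -3/5)
3. H is the midpoint of CE ⇒ H = (11/16, 0)
through B parallel to EH: direction (-5/16, 0); meets NH at R = (11/10, -3/5)
R = N + t·(H−N) with t = 8/5

t = 8/5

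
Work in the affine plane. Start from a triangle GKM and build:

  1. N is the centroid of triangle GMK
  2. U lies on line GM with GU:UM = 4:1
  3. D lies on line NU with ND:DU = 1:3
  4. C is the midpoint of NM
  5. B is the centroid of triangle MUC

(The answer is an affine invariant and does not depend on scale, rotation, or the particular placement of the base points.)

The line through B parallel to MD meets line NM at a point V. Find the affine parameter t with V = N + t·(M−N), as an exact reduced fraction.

t = 11/6

Assign G = (0, 0), K = (1, 0), M = (0, 1) — the answer is frame-independent, so this choice is without loss of generality.
1. N is the centroid of triangle GMK ⇒ N = (1/3, 1/3)
2. U lies on line GM with GU:UM = 4:1 ⇒ U = (0, 4/5)
3. D lies on line NU with ND:DU = 1:3 ⇒ D = (1/4, 9/20)
4. C is the midpoint of NM ⇒ C = (1/6, 2/3)
5. B is the centroid of triangle MUC ⇒ B = (1/18, 37/45)
through B parallel to MD: direction (1/4, -11/20); meets NM at V = (-5/18, 14/9)
V = N + t·(M−N) with t = 11/6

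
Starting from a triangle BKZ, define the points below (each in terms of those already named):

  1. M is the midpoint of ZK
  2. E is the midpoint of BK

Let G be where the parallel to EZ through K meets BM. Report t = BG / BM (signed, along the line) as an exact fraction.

Work in coordinates with B = (0, 0), K = (1, 0), Z = (0, 1).
1. M is the midpoint of ZK ⇒ M = (1/2, 1/2)
2. E is the midpoint of BK ⇒ E = (1/2, 0)
through K parallel to EZ: direction (-1/2, 1); meets BM at G = (2/3, 2/3)
G = B + t·(M−B) with t = 4/3

t = 4/3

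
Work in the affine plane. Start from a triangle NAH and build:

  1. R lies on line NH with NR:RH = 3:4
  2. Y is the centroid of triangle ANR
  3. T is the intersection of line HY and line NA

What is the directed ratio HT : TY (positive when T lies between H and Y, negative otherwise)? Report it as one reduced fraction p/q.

HT:TY = -7

Work in coordinates with N = (0, 0), A = (1, 0), H = (0, 1).
1. R lies on line NH with NR:RH = 3:4 ⇒ R = (0, 3/7)
2. Y is the centroid of triangle ANR ⇒ Y = (1/3, 1/7)
3. T is the intersection of line HY and line NA ⇒ T = (7/18, 0)
T = H + t·(Y−H) with t = 7/6, so HT:TY = t:(1−t) = 7/6:-1/6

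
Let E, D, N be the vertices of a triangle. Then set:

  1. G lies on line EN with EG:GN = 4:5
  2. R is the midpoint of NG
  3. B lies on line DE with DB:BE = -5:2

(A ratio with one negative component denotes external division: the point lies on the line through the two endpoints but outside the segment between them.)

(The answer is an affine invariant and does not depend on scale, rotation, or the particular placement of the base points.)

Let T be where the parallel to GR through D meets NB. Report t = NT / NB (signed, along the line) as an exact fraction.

Assign E = (0, 0), D = (1, 0), N = (0, 1) — the answer is frame-independent, so this choice is without loss of generality.
1. G lies on line EN with EG:GN = 4:5 ⇒ G = (0, 4/9)
2. R is the midpoint of NG ⇒ R = (0, 13/18)
3. B lies on line DE with DB:BE = -5:2 ⇒ B = (-2/3, 0)
through D parallel to GR: direction (0, 5/18); meets NB at T = (1, 5/2)
T = N + t·(B−N) with t = -3/2

t = -3/2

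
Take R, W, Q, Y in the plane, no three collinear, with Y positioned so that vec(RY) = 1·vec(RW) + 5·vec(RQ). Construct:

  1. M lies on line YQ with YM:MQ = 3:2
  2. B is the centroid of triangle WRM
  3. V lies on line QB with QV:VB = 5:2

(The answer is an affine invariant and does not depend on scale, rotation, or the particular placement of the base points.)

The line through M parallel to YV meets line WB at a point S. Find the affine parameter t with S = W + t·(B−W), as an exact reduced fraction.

t = 44/29

Assign R = (0, 0), W = (1, 0), Q = (0, 1), Y = (1, 5) — the answer is frame-independent, so this choice is without loss of generality.
1. M lies on line YQ with YM:MQ = 3:2 ⇒ M = (2/5, 13/5)
2. B is the centroid of triangle WRM ⇒ B = (7/15, 13/15)
3. V lies on line QB with QV:VB = 5:2 ⇒ V = (1/3, 19/21)
through M parallel to YV: direction (-2/3, -86/21); meets WB at S = (83/435, 572/435)
S = W + t·(B−W) with t = 44/29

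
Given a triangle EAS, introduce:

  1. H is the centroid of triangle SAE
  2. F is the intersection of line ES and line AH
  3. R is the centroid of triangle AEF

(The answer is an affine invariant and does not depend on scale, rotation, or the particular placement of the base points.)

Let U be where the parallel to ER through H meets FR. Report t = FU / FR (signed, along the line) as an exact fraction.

Work in coordinates with E = (0, 0), A = (1, 0), S = (0, 1).
1. H is the centroid of triangle SAE ⇒ H = (1/3, 1/3)
2. F is the intersection of line ES and line AH ⇒ F = (0, 1/2)
3. R is the centroid of triangle AEF ⇒ R = (1/3, 1/6)
through H parallel to ER: direction (1/3, 1/6); meets FR at U = (2/9, 5/18)
U = F + t·(R−F) with t = 2/3

t = 2/3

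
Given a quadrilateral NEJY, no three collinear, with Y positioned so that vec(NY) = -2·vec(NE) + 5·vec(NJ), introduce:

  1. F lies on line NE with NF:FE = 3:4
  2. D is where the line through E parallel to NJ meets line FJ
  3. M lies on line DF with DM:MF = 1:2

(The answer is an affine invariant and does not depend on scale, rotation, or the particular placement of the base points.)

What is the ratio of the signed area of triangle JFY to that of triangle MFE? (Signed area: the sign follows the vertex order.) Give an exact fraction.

[JFY]:[MFE] = 9/16

Choose coordinates N = (0, 0), E = (1, 0), J = (0, 1), Y = (-2, 5).
1. F lies on line NE with NF:FE = 3:4 ⇒ F = (3/7, 0)
2. D is where the line through E parallel to NJ meets line FJ ⇒ D = (1, -4/3)
3. M lies on line DF with DM:MF = 1:2 ⇒ M = (17/21, -8/9)
2·[JFY] = -2/7, 2·[MFE] = -32/63
[JFY]:[MFE] = -2/7:-32/63 = 9/16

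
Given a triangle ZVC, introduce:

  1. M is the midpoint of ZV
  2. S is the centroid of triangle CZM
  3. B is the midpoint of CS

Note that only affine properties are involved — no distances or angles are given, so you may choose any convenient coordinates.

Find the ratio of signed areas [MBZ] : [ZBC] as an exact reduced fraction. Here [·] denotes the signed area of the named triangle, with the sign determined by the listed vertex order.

[MBZ]:[ZBC] = 4

Choose coordinates Z = (0, 0), V = (1, 0), C = (0, 1).
1. M is the midpoint of ZV ⇒ M = (1/2, 0)
2. S is the centroid of triangle CZM ⇒ S = (1/6, 1/3)
3. B is the midpoint of CS ⇒ B = (1/12, 2/3)
2·[MBZ] = 1/3, 2·[ZBC] = 1/12
[MBZ]:[ZBC] = 1/3:1/12 = 4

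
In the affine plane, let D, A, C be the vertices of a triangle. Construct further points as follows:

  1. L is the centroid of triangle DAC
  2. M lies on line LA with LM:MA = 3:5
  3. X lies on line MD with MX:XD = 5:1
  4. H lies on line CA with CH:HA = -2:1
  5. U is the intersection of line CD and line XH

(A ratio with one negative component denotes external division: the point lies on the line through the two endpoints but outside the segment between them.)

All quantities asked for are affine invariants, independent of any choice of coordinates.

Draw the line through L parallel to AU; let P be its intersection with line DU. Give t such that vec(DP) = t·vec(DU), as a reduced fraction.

Assign D = (0, 0), A = (1, 0), C = (0, 1) — the answer is frame-independent, so this choice is without loss of generality.
1. L is the centroid of triangle DAC ⇒ L = (1/3, 1/3)
2. M lies on line LA with LM:MA = 3:5 ⇒ M = (7/12, 5/24)
3. X lies on line MD with MX:XD = 5:1 ⇒ X = (7/72, 5/144)
4. H lies on line CA with CH:HA = -2:1 ⇒ H = (2, -1)
5. U is the intersection of line CD and line XH ⇒ U = (0, 12/137)
through L parallel to AU: direction (-1, 12/137); meets DU at P = (0, 149/411)
P = D + t·(U−D) with t = 149/36

t = 149/36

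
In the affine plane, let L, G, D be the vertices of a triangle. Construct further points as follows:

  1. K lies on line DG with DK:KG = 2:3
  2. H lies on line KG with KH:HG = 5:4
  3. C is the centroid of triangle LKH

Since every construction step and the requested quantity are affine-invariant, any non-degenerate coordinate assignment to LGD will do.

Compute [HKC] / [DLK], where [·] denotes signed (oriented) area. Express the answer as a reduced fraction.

[HKC]:[DLK] = 5/18

Work in coordinates with L = (0, 0), G = (1, 0), D = (0, 1).
1. K lies on line DG with DK:KG = 2:3 ⇒ K = (2/5, 3/5)
2. H lies on line KG with KH:HG = 5:4 ⇒ H = (11/15, 4/15)
3. C is the centroid of triangle LKH ⇒ C = (17/45, 13/45)
2·[HKC] = 1/9, 2·[DLK] = 2/5
[HKC]:[DLK] = 1/9:2/5 = 5/18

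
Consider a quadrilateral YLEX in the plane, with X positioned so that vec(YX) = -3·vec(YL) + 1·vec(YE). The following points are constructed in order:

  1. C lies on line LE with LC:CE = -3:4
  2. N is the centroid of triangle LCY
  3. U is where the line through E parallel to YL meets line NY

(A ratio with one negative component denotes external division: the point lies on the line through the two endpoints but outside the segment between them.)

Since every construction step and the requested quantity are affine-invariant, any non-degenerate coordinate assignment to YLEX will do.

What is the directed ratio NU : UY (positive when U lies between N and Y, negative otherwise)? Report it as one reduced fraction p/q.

NU:UY = -2

Work in coordinates with Y = (0, 0), L = (1, 0), E = (0, 1), X = (-3, 1).
1. C lies on line LE with LC:CE = -3:4 ⇒ C = (4, -3)
2. N is the centroid of triangle LCY ⇒ N = (5/3, -1)
3. U is where the line through E parallel to YL meets line NY ⇒ U = (-5/3, 1)
U = N + t·(Y−N) with t = 2, so NU:UY = t:(1−t) = 2:-1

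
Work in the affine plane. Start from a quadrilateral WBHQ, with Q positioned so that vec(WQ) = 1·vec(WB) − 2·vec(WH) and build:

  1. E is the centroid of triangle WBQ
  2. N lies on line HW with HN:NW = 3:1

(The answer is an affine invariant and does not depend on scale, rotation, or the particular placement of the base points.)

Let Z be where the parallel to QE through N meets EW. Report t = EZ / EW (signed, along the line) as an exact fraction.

t = 7/8

Set W = (0, 0), B = (1, 0), H = (0, 1), Q = (1, -2); any affine frame gives the same invariant.
1. E is the centroid of triangle WBQ ⇒ E = (2/3, -2/3)
2. N lies on line HW with HN:NW = 3:1 ⇒ N = (0, 1/4)
through N parallel to QE: direction (-1/3, 4/3); meets EW at Z = (1/12, -1/12)
Z = E + t·(W−E) with t = 7/8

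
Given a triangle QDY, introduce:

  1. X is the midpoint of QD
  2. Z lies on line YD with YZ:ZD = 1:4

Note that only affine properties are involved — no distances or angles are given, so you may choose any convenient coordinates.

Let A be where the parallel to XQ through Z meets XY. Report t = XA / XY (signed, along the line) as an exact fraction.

t = 4/5

Choose coordinates Q = (0, 0), D = (1, 0), Y = (0, 1).
1. X is the midpoint of QD ⇒ X = (1/2, 0)
2. Z lies on line YD with YZ:ZD = 1:4 ⇒ Z = (1/5, 4/5)
through Z parallel to XQ: direction (-1/2, 0); meets XY at A = (1/10, 4/5)
A = X + t·(Y−X) with t = 4/5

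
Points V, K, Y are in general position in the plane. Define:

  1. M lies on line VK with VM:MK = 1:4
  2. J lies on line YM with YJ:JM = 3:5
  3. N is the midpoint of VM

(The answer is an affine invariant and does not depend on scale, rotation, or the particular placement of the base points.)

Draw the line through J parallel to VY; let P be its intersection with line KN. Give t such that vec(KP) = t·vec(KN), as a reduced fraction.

t = 37/36

Set V = (0, 0), K = (1, 0), Y = (0, 1); any affine frame gives the same invariant.
1. M lies on line VK with VM:MK = 1:4 ⇒ M = (1/5, 0)
2. J lies on line YM with YJ:JM = 3:5 ⇒ J = (3/40, 5/8)
3. N is the midpoint of VM ⇒ N = (1/10, 0)
through J parallel to VY: direction (0, 1); meets KN at P = (3/40, 0)
P = K + t·(N−K) with t = 37/36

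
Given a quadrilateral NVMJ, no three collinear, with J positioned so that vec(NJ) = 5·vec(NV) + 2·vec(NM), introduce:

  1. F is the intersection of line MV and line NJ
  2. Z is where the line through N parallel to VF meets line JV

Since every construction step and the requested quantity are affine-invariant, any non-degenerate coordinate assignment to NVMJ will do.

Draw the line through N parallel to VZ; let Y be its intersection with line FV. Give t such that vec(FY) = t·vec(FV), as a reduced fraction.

Choose coordinates N = (0, 0), V = (1, 0), M = (0, 1), J = (5, 2).
1. F is the intersection of line MV and line NJ ⇒ F = (5/7, 2/7)
2. Z is where the line through N parallel to VF meets line JV ⇒ Z = (1/3, -1/3)
through N parallel to VZ: direction (-2/3, -1/3); meets FV at Y = (2/3, 1/3)
Y = F + t·(V−F) with t = -1/6

t = -1/6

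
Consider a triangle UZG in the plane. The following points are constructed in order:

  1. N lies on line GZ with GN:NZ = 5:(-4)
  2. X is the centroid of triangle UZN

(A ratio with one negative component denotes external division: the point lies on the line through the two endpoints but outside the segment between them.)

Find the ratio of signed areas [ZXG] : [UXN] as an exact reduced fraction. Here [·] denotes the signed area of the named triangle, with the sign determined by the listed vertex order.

[ZXG]:[UXN] = 1/4

Assign U = (0, 0), Z = (1, 0), G = (0, 1) — the answer is frame-independent, so this choice is without loss of generality.
1. N lies on line GZ with GN:NZ = 5:(-4) ⇒ N = (5, -4)
2. X is the centroid of triangle UZN ⇒ X = (2, -4/3)
2·[ZXG] = -1/3, 2·[UXN] = -4/3
[ZXG]:[UXN] = -1/3:-4/3 = 1/4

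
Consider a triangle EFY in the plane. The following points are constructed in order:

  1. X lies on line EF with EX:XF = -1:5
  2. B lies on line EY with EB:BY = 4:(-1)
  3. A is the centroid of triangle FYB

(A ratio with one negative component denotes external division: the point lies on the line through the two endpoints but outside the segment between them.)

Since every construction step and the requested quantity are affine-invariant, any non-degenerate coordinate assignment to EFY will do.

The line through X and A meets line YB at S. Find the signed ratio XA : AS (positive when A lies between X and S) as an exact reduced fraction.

Set E = (0, 0), F = (1, 0), Y = (0, 1); any affine frame gives the same invariant.
1. X lies on line EF with EX:XF = -1:5 ⇒ X = (-1/4, 0)
2. B lies on line EY with EB:BY = 4:(-1) ⇒ B = (0, 4/3)
3. A is the centroid of triangle FYB ⇒ A = (1/3, 7/9)
line XA meets YB at S = (0, 1/3)
A = X + t·(S−X) with t = 7/3, so XA:AS = 7/3:-4/3

XA:AS = -7/4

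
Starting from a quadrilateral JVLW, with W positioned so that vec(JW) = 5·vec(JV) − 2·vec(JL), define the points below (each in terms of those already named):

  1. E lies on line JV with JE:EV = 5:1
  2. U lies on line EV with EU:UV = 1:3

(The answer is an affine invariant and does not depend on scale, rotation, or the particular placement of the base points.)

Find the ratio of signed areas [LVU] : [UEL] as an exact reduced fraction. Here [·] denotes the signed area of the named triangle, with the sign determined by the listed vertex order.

[LVU]:[UEL] = 3

Set J = (0, 0), V = (1, 0), L = (0, 1), W = (5, -2); any affine frame gives the same invariant.
1. E lies on line JV with JE:EV = 5:1 ⇒ E = (5/6, 0)
2. U lies on line EV with EU:UV = 1:3 ⇒ U = (7/8, 0)
2·[LVU] = -1/8, 2·[UEL] = -1/24
[LVU]:[UEL] = -1/8:-1/24 = 3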